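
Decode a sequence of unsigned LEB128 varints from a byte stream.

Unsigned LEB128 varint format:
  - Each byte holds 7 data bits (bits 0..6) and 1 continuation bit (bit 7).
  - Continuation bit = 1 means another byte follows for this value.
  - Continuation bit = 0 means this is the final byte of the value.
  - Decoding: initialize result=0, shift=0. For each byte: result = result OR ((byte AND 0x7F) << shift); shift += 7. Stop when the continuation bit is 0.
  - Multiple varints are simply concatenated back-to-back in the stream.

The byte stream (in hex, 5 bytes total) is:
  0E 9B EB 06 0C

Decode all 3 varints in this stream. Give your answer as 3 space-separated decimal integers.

  byte[0]=0x0E cont=0 payload=0x0E=14: acc |= 14<<0 -> acc=14 shift=7 [end]
Varint 1: bytes[0:1] = 0E -> value 14 (1 byte(s))
  byte[1]=0x9B cont=1 payload=0x1B=27: acc |= 27<<0 -> acc=27 shift=7
  byte[2]=0xEB cont=1 payload=0x6B=107: acc |= 107<<7 -> acc=13723 shift=14
  byte[3]=0x06 cont=0 payload=0x06=6: acc |= 6<<14 -> acc=112027 shift=21 [end]
Varint 2: bytes[1:4] = 9B EB 06 -> value 112027 (3 byte(s))
  byte[4]=0x0C cont=0 payload=0x0C=12: acc |= 12<<0 -> acc=12 shift=7 [end]
Varint 3: bytes[4:5] = 0C -> value 12 (1 byte(s))

Answer: 14 112027 12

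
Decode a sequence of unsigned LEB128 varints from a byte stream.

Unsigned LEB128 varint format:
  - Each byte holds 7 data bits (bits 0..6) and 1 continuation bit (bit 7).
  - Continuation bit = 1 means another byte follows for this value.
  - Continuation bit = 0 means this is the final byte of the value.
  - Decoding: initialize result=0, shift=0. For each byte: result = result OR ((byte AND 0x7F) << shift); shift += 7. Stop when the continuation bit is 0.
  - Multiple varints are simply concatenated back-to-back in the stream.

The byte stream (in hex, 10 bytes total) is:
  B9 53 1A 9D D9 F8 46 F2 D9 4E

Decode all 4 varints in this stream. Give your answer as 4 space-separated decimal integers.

  byte[0]=0xB9 cont=1 payload=0x39=57: acc |= 57<<0 -> acc=57 shift=7
  byte[1]=0x53 cont=0 payload=0x53=83: acc |= 83<<7 -> acc=10681 shift=14 [end]
Varint 1: bytes[0:2] = B9 53 -> value 10681 (2 byte(s))
  byte[2]=0x1A cont=0 payload=0x1A=26: acc |= 26<<0 -> acc=26 shift=7 [end]
Varint 2: bytes[2:3] = 1A -> value 26 (1 byte(s))
  byte[3]=0x9D cont=1 payload=0x1D=29: acc |= 29<<0 -> acc=29 shift=7
  byte[4]=0xD9 cont=1 payload=0x59=89: acc |= 89<<7 -> acc=11421 shift=14
  byte[5]=0xF8 cont=1 payload=0x78=120: acc |= 120<<14 -> acc=1977501 shift=21
  byte[6]=0x46 cont=0 payload=0x46=70: acc |= 70<<21 -> acc=148778141 shift=28 [end]
Varint 3: bytes[3:7] = 9D D9 F8 46 -> value 148778141 (4 byte(s))
  byte[7]=0xF2 cont=1 payload=0x72=114: acc |= 114<<0 -> acc=114 shift=7
  byte[8]=0xD9 cont=1 payload=0x59=89: acc |= 89<<7 -> acc=11506 shift=14
  byte[9]=0x4E cont=0 payload=0x4E=78: acc |= 78<<14 -> acc=1289458 shift=21 [end]
Varint 4: bytes[7:10] = F2 D9 4E -> value 1289458 (3 byte(s))

Answer: 10681 26 148778141 1289458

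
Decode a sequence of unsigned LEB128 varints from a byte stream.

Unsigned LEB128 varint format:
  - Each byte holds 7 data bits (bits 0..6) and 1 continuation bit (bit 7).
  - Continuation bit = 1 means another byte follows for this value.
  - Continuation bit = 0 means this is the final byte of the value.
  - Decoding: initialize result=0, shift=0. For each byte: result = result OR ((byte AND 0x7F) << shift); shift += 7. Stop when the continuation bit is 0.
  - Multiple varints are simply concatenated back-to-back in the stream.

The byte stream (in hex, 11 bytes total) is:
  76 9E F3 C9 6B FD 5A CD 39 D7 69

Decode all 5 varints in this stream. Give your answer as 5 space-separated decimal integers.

  byte[0]=0x76 cont=0 payload=0x76=118: acc |= 118<<0 -> acc=118 shift=7 [end]
Varint 1: bytes[0:1] = 76 -> value 118 (1 byte(s))
  byte[1]=0x9E cont=1 payload=0x1E=30: acc |= 30<<0 -> acc=30 shift=7
  byte[2]=0xF3 cont=1 payload=0x73=115: acc |= 115<<7 -> acc=14750 shift=14
  byte[3]=0xC9 cont=1 payload=0x49=73: acc |= 73<<14 -> acc=1210782 shift=21
  byte[4]=0x6B cont=0 payload=0x6B=107: acc |= 107<<21 -> acc=225606046 shift=28 [end]
Varint 2: bytes[1:5] = 9E F3 C9 6B -> value 225606046 (4 byte(s))
  byte[5]=0xFD cont=1 payload=0x7D=125: acc |= 125<<0 -> acc=125 shift=7
  byte[6]=0x5A cont=0 payload=0x5A=90: acc |= 90<<7 -> acc=11645 shift=14 [end]
Varint 3: bytes[5:7] = FD 5A -> value 11645 (2 byte(s))
  byte[7]=0xCD cont=1 payload=0x4D=77: acc |= 77<<0 -> acc=77 shift=7
  byte[8]=0x39 cont=0 payload=0x39=57: acc |= 57<<7 -> acc=7373 shift=14 [end]
Varint 4: bytes[7:9] = CD 39 -> value 7373 (2 byte(s))
  byte[9]=0xD7 cont=1 payload=0x57=87: acc |= 87<<0 -> acc=87 shift=7
  byte[10]=0x69 cont=0 payload=0x69=105: acc |= 105<<7 -> acc=13527 shift=14 [end]
Varint 5: bytes[9:11] = D7 69 -> value 13527 (2 byte(s))

Answer: 118 225606046 11645 7373 13527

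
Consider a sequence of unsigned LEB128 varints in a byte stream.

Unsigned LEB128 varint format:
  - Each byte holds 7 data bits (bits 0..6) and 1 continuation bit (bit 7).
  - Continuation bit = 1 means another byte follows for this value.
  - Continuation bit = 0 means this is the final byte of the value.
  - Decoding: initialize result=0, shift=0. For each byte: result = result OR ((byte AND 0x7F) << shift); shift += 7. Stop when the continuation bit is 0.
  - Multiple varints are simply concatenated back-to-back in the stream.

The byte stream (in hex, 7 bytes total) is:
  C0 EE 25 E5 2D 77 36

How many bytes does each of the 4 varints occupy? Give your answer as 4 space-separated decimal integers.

  byte[0]=0xC0 cont=1 payload=0x40=64: acc |= 64<<0 -> acc=64 shift=7
  byte[1]=0xEE cont=1 payload=0x6E=110: acc |= 110<<7 -> acc=14144 shift=14
  byte[2]=0x25 cont=0 payload=0x25=37: acc |= 37<<14 -> acc=620352 shift=21 [end]
Varint 1: bytes[0:3] = C0 EE 25 -> value 620352 (3 byte(s))
  byte[3]=0xE5 cont=1 payload=0x65=101: acc |= 101<<0 -> acc=101 shift=7
  byte[4]=0x2D cont=0 payload=0x2D=45: acc |= 45<<7 -> acc=5861 shift=14 [end]
Varint 2: bytes[3:5] = E5 2D -> value 5861 (2 byte(s))
  byte[5]=0x77 cont=0 payload=0x77=119: acc |= 119<<0 -> acc=119 shift=7 [end]
Varint 3: bytes[5:6] = 77 -> value 119 (1 byte(s))
  byte[6]=0x36 cont=0 payload=0x36=54: acc |= 54<<0 -> acc=54 shift=7 [end]
Varint 4: bytes[6:7] = 36 -> value 54 (1 byte(s))

Answer: 3 2 1 1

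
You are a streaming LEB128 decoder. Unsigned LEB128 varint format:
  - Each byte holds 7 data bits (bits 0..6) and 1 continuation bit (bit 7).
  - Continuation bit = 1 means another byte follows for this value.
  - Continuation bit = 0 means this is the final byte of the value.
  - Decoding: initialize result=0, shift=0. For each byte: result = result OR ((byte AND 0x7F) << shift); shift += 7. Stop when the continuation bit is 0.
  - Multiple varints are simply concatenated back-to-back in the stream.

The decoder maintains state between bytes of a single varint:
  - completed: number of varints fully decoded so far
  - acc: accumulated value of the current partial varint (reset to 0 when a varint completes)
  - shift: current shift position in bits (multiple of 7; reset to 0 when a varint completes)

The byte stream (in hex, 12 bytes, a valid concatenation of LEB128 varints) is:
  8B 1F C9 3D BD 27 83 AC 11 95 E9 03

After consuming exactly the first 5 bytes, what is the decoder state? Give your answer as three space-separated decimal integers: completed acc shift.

Answer: 2 61 7

Derivation:
byte[0]=0x8B cont=1 payload=0x0B: acc |= 11<<0 -> completed=0 acc=11 shift=7
byte[1]=0x1F cont=0 payload=0x1F: varint #1 complete (value=3979); reset -> completed=1 acc=0 shift=0
byte[2]=0xC9 cont=1 payload=0x49: acc |= 73<<0 -> completed=1 acc=73 shift=7
byte[3]=0x3D cont=0 payload=0x3D: varint #2 complete (value=7881); reset -> completed=2 acc=0 shift=0
byte[4]=0xBD cont=1 payload=0x3D: acc |= 61<<0 -> completed=2 acc=61 shift=7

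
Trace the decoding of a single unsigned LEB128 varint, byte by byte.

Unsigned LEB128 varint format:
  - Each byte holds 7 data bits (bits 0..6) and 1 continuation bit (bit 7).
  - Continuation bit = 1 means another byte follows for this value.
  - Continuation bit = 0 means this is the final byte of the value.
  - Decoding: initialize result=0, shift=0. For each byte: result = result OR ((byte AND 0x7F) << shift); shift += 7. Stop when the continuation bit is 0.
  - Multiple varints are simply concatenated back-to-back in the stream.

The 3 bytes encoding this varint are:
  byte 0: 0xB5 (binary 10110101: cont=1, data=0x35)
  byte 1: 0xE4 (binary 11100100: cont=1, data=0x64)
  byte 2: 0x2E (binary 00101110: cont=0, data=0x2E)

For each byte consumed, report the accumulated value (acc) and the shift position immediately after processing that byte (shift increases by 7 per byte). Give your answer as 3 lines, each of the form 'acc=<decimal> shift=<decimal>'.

byte 0=0xB5: payload=0x35=53, contrib = 53<<0 = 53; acc -> 53, shift -> 7
byte 1=0xE4: payload=0x64=100, contrib = 100<<7 = 12800; acc -> 12853, shift -> 14
byte 2=0x2E: payload=0x2E=46, contrib = 46<<14 = 753664; acc -> 766517, shift -> 21

Answer: acc=53 shift=7
acc=12853 shift=14
acc=766517 shift=21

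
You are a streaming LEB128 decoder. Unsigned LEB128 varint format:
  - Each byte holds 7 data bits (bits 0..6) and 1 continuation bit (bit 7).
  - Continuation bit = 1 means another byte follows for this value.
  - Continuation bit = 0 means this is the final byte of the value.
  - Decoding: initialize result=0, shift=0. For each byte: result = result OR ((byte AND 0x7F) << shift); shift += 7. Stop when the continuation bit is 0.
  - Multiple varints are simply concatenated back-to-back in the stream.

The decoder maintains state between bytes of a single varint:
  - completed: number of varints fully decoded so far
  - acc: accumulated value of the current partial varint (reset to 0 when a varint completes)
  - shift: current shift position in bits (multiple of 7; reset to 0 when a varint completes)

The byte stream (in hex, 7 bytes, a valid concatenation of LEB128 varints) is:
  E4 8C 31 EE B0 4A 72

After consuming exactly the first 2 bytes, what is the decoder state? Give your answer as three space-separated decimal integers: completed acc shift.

byte[0]=0xE4 cont=1 payload=0x64: acc |= 100<<0 -> completed=0 acc=100 shift=7
byte[1]=0x8C cont=1 payload=0x0C: acc |= 12<<7 -> completed=0 acc=1636 shift=14

Answer: 0 1636 14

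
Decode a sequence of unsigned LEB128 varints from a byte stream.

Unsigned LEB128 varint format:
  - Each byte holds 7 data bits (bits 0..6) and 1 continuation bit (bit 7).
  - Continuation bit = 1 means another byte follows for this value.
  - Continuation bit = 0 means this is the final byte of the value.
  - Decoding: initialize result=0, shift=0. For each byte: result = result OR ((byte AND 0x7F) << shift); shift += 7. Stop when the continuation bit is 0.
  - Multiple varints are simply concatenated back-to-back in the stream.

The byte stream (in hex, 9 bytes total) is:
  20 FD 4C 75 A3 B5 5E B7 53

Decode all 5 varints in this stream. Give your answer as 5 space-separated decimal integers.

  byte[0]=0x20 cont=0 payload=0x20=32: acc |= 32<<0 -> acc=32 shift=7 [end]
Varint 1: bytes[0:1] = 20 -> value 32 (1 byte(s))
  byte[1]=0xFD cont=1 payload=0x7D=125: acc |= 125<<0 -> acc=125 shift=7
  byte[2]=0x4C cont=0 payload=0x4C=76: acc |= 76<<7 -> acc=9853 shift=14 [end]
Varint 2: bytes[1:3] = FD 4C -> value 9853 (2 byte(s))
  byte[3]=0x75 cont=0 payload=0x75=117: acc |= 117<<0 -> acc=117 shift=7 [end]
Varint 3: bytes[3:4] = 75 -> value 117 (1 byte(s))
  byte[4]=0xA3 cont=1 payload=0x23=35: acc |= 35<<0 -> acc=35 shift=7
  byte[5]=0xB5 cont=1 payload=0x35=53: acc |= 53<<7 -> acc=6819 shift=14
  byte[6]=0x5E cont=0 payload=0x5E=94: acc |= 94<<14 -> acc=1546915 shift=21 [end]
Varint 4: bytes[4:7] = A3 B5 5E -> value 1546915 (3 byte(s))
  byte[7]=0xB7 cont=1 payload=0x37=55: acc |= 55<<0 -> acc=55 shift=7
  byte[8]=0x53 cont=0 payload=0x53=83: acc |= 83<<7 -> acc=10679 shift=14 [end]
Varint 5: bytes[7:9] = B7 53 -> value 10679 (2 byte(s))

Answer: 32 9853 117 1546915 10679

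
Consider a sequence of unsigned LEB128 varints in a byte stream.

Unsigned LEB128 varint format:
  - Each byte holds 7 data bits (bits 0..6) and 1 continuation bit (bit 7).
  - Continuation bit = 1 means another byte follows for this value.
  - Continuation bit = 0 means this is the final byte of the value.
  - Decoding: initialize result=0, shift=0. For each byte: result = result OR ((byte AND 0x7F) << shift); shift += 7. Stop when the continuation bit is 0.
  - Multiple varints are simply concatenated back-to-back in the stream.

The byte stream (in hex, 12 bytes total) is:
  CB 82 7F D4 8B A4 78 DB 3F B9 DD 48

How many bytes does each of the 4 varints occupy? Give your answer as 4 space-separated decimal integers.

Answer: 3 4 2 3

Derivation:
  byte[0]=0xCB cont=1 payload=0x4B=75: acc |= 75<<0 -> acc=75 shift=7
  byte[1]=0x82 cont=1 payload=0x02=2: acc |= 2<<7 -> acc=331 shift=14
  byte[2]=0x7F cont=0 payload=0x7F=127: acc |= 127<<14 -> acc=2081099 shift=21 [end]
Varint 1: bytes[0:3] = CB 82 7F -> value 2081099 (3 byte(s))
  byte[3]=0xD4 cont=1 payload=0x54=84: acc |= 84<<0 -> acc=84 shift=7
  byte[4]=0x8B cont=1 payload=0x0B=11: acc |= 11<<7 -> acc=1492 shift=14
  byte[5]=0xA4 cont=1 payload=0x24=36: acc |= 36<<14 -> acc=591316 shift=21
  byte[6]=0x78 cont=0 payload=0x78=120: acc |= 120<<21 -> acc=252249556 shift=28 [end]
Varint 2: bytes[3:7] = D4 8B A4 78 -> value 252249556 (4 byte(s))
  byte[7]=0xDB cont=1 payload=0x5B=91: acc |= 91<<0 -> acc=91 shift=7
  byte[8]=0x3F cont=0 payload=0x3F=63: acc |= 63<<7 -> acc=8155 shift=14 [end]
Varint 3: bytes[7:9] = DB 3F -> value 8155 (2 byte(s))
  byte[9]=0xB9 cont=1 payload=0x39=57: acc |= 57<<0 -> acc=57 shift=7
  byte[10]=0xDD cont=1 payload=0x5D=93: acc |= 93<<7 -> acc=11961 shift=14
  byte[11]=0x48 cont=0 payload=0x48=72: acc |= 72<<14 -> acc=1191609 shift=21 [end]
Varint 4: bytes[9:12] = B9 DD 48 -> value 1191609 (3 byte(s))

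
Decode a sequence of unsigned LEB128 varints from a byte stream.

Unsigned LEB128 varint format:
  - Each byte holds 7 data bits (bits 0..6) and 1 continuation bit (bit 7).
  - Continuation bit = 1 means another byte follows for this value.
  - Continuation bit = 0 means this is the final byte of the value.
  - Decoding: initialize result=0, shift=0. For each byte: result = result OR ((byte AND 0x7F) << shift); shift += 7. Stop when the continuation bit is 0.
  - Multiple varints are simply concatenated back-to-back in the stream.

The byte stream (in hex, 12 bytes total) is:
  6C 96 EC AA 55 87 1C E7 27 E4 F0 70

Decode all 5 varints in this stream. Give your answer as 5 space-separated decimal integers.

Answer: 108 178959894 3591 5095 1849444

Derivation:
  byte[0]=0x6C cont=0 payload=0x6C=108: acc |= 108<<0 -> acc=108 shift=7 [end]
Varint 1: bytes[0:1] = 6C -> value 108 (1 byte(s))
  byte[1]=0x96 cont=1 payload=0x16=22: acc |= 22<<0 -> acc=22 shift=7
  byte[2]=0xEC cont=1 payload=0x6C=108: acc |= 108<<7 -> acc=13846 shift=14
  byte[3]=0xAA cont=1 payload=0x2A=42: acc |= 42<<14 -> acc=701974 shift=21
  byte[4]=0x55 cont=0 payload=0x55=85: acc |= 85<<21 -> acc=178959894 shift=28 [end]
Varint 2: bytes[1:5] = 96 EC AA 55 -> value 178959894 (4 byte(s))
  byte[5]=0x87 cont=1 payload=0x07=7: acc |= 7<<0 -> acc=7 shift=7
  byte[6]=0x1C cont=0 payload=0x1C=28: acc |= 28<<7 -> acc=3591 shift=14 [end]
Varint 3: bytes[5:7] = 87 1C -> value 3591 (2 byte(s))
  byte[7]=0xE7 cont=1 payload=0x67=103: acc |= 103<<0 -> acc=103 shift=7
  byte[8]=0x27 cont=0 payload=0x27=39: acc |= 39<<7 -> acc=5095 shift=14 [end]
Varint 4: bytes[7:9] = E7 27 -> value 5095 (2 byte(s))
  byte[9]=0xE4 cont=1 payload=0x64=100: acc |= 100<<0 -> acc=100 shift=7
  byte[10]=0xF0 cont=1 payload=0x70=112: acc |= 112<<7 -> acc=14436 shift=14
  byte[11]=0x70 cont=0 payload=0x70=112: acc |= 112<<14 -> acc=1849444 shift=21 [end]
Varint 5: bytes[9:12] = E4 F0 70 -> value 1849444 (3 byte(s))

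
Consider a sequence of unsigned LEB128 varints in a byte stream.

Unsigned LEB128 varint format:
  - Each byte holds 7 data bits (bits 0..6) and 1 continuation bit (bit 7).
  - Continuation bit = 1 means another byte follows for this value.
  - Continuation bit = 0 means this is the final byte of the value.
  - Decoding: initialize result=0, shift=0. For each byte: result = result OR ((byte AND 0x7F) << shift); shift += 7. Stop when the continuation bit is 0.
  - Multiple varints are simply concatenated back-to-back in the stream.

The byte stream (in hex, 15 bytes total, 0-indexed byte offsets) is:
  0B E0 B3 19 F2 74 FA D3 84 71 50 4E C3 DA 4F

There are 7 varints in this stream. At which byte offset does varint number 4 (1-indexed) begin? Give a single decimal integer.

  byte[0]=0x0B cont=0 payload=0x0B=11: acc |= 11<<0 -> acc=11 shift=7 [end]
Varint 1: bytes[0:1] = 0B -> value 11 (1 byte(s))
  byte[1]=0xE0 cont=1 payload=0x60=96: acc |= 96<<0 -> acc=96 shift=7
  byte[2]=0xB3 cont=1 payload=0x33=51: acc |= 51<<7 -> acc=6624 shift=14
  byte[3]=0x19 cont=0 payload=0x19=25: acc |= 25<<14 -> acc=416224 shift=21 [end]
Varint 2: bytes[1:4] = E0 B3 19 -> value 416224 (3 byte(s))
  byte[4]=0xF2 cont=1 payload=0x72=114: acc |= 114<<0 -> acc=114 shift=7
  byte[5]=0x74 cont=0 payload=0x74=116: acc |= 116<<7 -> acc=14962 shift=14 [end]
Varint 3: bytes[4:6] = F2 74 -> value 14962 (2 byte(s))
  byte[6]=0xFA cont=1 payload=0x7A=122: acc |= 122<<0 -> acc=122 shift=7
  byte[7]=0xD3 cont=1 payload=0x53=83: acc |= 83<<7 -> acc=10746 shift=14
  byte[8]=0x84 cont=1 payload=0x04=4: acc |= 4<<14 -> acc=76282 shift=21
  byte[9]=0x71 cont=0 payload=0x71=113: acc |= 113<<21 -> acc=237054458 shift=28 [end]
Varint 4: bytes[6:10] = FA D3 84 71 -> value 237054458 (4 byte(s))
  byte[10]=0x50 cont=0 payload=0x50=80: acc |= 80<<0 -> acc=80 shift=7 [end]
Varint 5: bytes[10:11] = 50 -> value 80 (1 byte(s))
  byte[11]=0x4E cont=0 payload=0x4E=78: acc |= 78<<0 -> acc=78 shift=7 [end]
Varint 6: bytes[11:12] = 4E -> value 78 (1 byte(s))
  byte[12]=0xC3 cont=1 payload=0x43=67: acc |= 67<<0 -> acc=67 shift=7
  byte[13]=0xDA cont=1 payload=0x5A=90: acc |= 90<<7 -> acc=11587 shift=14
  byte[14]=0x4F cont=0 payload=0x4F=79: acc |= 79<<14 -> acc=1305923 shift=21 [end]
Varint 7: bytes[12:15] = C3 DA 4F -> value 1305923 (3 byte(s))

Answer: 6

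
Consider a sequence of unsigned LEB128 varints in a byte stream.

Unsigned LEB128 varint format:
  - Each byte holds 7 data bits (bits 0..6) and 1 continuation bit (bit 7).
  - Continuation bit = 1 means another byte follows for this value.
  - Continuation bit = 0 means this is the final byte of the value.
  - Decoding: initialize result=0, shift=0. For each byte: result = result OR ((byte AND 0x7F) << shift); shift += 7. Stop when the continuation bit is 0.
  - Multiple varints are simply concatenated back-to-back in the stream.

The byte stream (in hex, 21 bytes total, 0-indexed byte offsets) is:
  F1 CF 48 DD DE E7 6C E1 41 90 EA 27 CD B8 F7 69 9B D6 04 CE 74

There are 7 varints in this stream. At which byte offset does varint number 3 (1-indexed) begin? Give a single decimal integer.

Answer: 7

Derivation:
  byte[0]=0xF1 cont=1 payload=0x71=113: acc |= 113<<0 -> acc=113 shift=7
  byte[1]=0xCF cont=1 payload=0x4F=79: acc |= 79<<7 -> acc=10225 shift=14
  byte[2]=0x48 cont=0 payload=0x48=72: acc |= 72<<14 -> acc=1189873 shift=21 [end]
Varint 1: bytes[0:3] = F1 CF 48 -> value 1189873 (3 byte(s))
  byte[3]=0xDD cont=1 payload=0x5D=93: acc |= 93<<0 -> acc=93 shift=7
  byte[4]=0xDE cont=1 payload=0x5E=94: acc |= 94<<7 -> acc=12125 shift=14
  byte[5]=0xE7 cont=1 payload=0x67=103: acc |= 103<<14 -> acc=1699677 shift=21
  byte[6]=0x6C cont=0 payload=0x6C=108: acc |= 108<<21 -> acc=228192093 shift=28 [end]
Varint 2: bytes[3:7] = DD DE E7 6C -> value 228192093 (4 byte(s))
  byte[7]=0xE1 cont=1 payload=0x61=97: acc |= 97<<0 -> acc=97 shift=7
  byte[8]=0x41 cont=0 payload=0x41=65: acc |= 65<<7 -> acc=8417 shift=14 [end]
Varint 3: bytes[7:9] = E1 41 -> value 8417 (2 byte(s))
  byte[9]=0x90 cont=1 payload=0x10=16: acc |= 16<<0 -> acc=16 shift=7
  byte[10]=0xEA cont=1 payload=0x6A=106: acc |= 106<<7 -> acc=13584 shift=14
  byte[11]=0x27 cont=0 payload=0x27=39: acc |= 39<<14 -> acc=652560 shift=21 [end]
Varint 4: bytes[9:12] = 90 EA 27 -> value 652560 (3 byte(s))
  byte[12]=0xCD cont=1 payload=0x4D=77: acc |= 77<<0 -> acc=77 shift=7
  byte[13]=0xB8 cont=1 payload=0x38=56: acc |= 56<<7 -> acc=7245 shift=14
  byte[14]=0xF7 cont=1 payload=0x77=119: acc |= 119<<14 -> acc=1956941 shift=21
  byte[15]=0x69 cont=0 payload=0x69=105: acc |= 105<<21 -> acc=222157901 shift=28 [end]
Varint 5: bytes[12:16] = CD B8 F7 69 -> value 222157901 (4 byte(s))
  byte[16]=0x9B cont=1 payload=0x1B=27: acc |= 27<<0 -> acc=27 shift=7
  byte[17]=0xD6 cont=1 payload=0x56=86: acc |= 86<<7 -> acc=11035 shift=14
  byte[18]=0x04 cont=0 payload=0x04=4: acc |= 4<<14 -> acc=76571 shift=21 [end]
Varint 6: bytes[16:19] = 9B D6 04 -> value 76571 (3 byte(s))
  byte[19]=0xCE cont=1 payload=0x4E=78: acc |= 78<<0 -> acc=78 shift=7
  byte[20]=0x74 cont=0 payload=0x74=116: acc |= 116<<7 -> acc=14926 shift=14 [end]
Varint 7: bytes[19:21] = CE 74 -> value 14926 (2 byte(s))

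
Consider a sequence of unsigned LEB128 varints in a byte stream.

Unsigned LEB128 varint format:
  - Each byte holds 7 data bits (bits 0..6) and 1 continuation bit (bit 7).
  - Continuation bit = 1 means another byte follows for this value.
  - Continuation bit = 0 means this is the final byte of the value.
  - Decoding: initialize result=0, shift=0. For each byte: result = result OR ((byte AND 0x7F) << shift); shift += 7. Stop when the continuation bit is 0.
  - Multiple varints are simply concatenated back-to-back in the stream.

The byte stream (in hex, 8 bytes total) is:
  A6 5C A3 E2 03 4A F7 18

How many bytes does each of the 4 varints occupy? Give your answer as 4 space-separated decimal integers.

Answer: 2 3 1 2

Derivation:
  byte[0]=0xA6 cont=1 payload=0x26=38: acc |= 38<<0 -> acc=38 shift=7
  byte[1]=0x5C cont=0 payload=0x5C=92: acc |= 92<<7 -> acc=11814 shift=14 [end]
Varint 1: bytes[0:2] = A6 5C -> value 11814 (2 byte(s))
  byte[2]=0xA3 cont=1 payload=0x23=35: acc |= 35<<0 -> acc=35 shift=7
  byte[3]=0xE2 cont=1 payload=0x62=98: acc |= 98<<7 -> acc=12579 shift=14
  byte[4]=0x03 cont=0 payload=0x03=3: acc |= 3<<14 -> acc=61731 shift=21 [end]
Varint 2: bytes[2:5] = A3 E2 03 -> value 61731 (3 byte(s))
  byte[5]=0x4A cont=0 payload=0x4A=74: acc |= 74<<0 -> acc=74 shift=7 [end]
Varint 3: bytes[5:6] = 4A -> value 74 (1 byte(s))
  byte[6]=0xF7 cont=1 payload=0x77=119: acc |= 119<<0 -> acc=119 shift=7
  byte[7]=0x18 cont=0 payload=0x18=24: acc |= 24<<7 -> acc=3191 shift=14 [end]
Varint 4: bytes[6:8] = F7 18 -> value 3191 (2 byte(s))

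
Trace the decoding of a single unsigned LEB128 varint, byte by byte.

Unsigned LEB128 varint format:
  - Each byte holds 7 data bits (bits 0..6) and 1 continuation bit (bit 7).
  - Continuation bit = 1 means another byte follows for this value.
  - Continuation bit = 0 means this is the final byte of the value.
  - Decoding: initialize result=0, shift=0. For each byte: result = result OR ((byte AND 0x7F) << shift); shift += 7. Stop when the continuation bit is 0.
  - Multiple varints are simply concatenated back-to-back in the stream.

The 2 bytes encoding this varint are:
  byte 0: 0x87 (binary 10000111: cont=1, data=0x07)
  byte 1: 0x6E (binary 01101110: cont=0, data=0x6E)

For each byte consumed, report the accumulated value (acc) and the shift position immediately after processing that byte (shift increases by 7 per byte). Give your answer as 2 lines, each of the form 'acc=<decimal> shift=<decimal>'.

Answer: acc=7 shift=7
acc=14087 shift=14

Derivation:
byte 0=0x87: payload=0x07=7, contrib = 7<<0 = 7; acc -> 7, shift -> 7
byte 1=0x6E: payload=0x6E=110, contrib = 110<<7 = 14080; acc -> 14087, shift -> 14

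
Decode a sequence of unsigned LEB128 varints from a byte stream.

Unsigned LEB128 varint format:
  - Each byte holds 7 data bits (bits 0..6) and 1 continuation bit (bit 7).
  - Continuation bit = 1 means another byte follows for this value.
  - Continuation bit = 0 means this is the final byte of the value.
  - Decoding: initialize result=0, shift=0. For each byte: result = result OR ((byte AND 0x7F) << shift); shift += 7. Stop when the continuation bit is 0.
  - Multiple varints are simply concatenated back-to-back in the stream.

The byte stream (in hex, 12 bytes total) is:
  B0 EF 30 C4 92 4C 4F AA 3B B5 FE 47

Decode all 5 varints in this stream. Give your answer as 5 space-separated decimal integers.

  byte[0]=0xB0 cont=1 payload=0x30=48: acc |= 48<<0 -> acc=48 shift=7
  byte[1]=0xEF cont=1 payload=0x6F=111: acc |= 111<<7 -> acc=14256 shift=14
  byte[2]=0x30 cont=0 payload=0x30=48: acc |= 48<<14 -> acc=800688 shift=21 [end]
Varint 1: bytes[0:3] = B0 EF 30 -> value 800688 (3 byte(s))
  byte[3]=0xC4 cont=1 payload=0x44=68: acc |= 68<<0 -> acc=68 shift=7
  byte[4]=0x92 cont=1 payload=0x12=18: acc |= 18<<7 -> acc=2372 shift=14
  byte[5]=0x4C cont=0 payload=0x4C=76: acc |= 76<<14 -> acc=1247556 shift=21 [end]
Varint 2: bytes[3:6] = C4 92 4C -> value 1247556 (3 byte(s))
  byte[6]=0x4F cont=0 payload=0x4F=79: acc |= 79<<0 -> acc=79 shift=7 [end]
Varint 3: bytes[6:7] = 4F -> value 79 (1 byte(s))
  byte[7]=0xAA cont=1 payload=0x2A=42: acc |= 42<<0 -> acc=42 shift=7
  byte[8]=0x3B cont=0 payload=0x3B=59: acc |= 59<<7 -> acc=7594 shift=14 [end]
Varint 4: bytes[7:9] = AA 3B -> value 7594 (2 byte(s))
  byte[9]=0xB5 cont=1 payload=0x35=53: acc |= 53<<0 -> acc=53 shift=7
  byte[10]=0xFE cont=1 payload=0x7E=126: acc |= 126<<7 -> acc=16181 shift=14
  byte[11]=0x47 cont=0 payload=0x47=71: acc |= 71<<14 -> acc=1179445 shift=21 [end]
Varint 5: bytes[9:12] = B5 FE 47 -> value 1179445 (3 byte(s))

Answer: 800688 1247556 79 7594 1179445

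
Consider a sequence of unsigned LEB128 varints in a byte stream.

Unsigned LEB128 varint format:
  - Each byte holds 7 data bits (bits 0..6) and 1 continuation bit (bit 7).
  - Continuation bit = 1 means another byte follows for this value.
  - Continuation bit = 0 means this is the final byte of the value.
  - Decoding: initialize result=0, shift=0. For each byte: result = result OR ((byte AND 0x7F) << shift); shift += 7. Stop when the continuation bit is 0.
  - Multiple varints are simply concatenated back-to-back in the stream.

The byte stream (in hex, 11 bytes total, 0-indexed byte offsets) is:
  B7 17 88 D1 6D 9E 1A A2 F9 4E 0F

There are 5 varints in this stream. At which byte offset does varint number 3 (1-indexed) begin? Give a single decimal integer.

  byte[0]=0xB7 cont=1 payload=0x37=55: acc |= 55<<0 -> acc=55 shift=7
  byte[1]=0x17 cont=0 payload=0x17=23: acc |= 23<<7 -> acc=2999 shift=14 [end]
Varint 1: bytes[0:2] = B7 17 -> value 2999 (2 byte(s))
  byte[2]=0x88 cont=1 payload=0x08=8: acc |= 8<<0 -> acc=8 shift=7
  byte[3]=0xD1 cont=1 payload=0x51=81: acc |= 81<<7 -> acc=10376 shift=14
  byte[4]=0x6D cont=0 payload=0x6D=109: acc |= 109<<14 -> acc=1796232 shift=21 [end]
Varint 2: bytes[2:5] = 88 D1 6D -> value 1796232 (3 byte(s))
  byte[5]=0x9E cont=1 payload=0x1E=30: acc |= 30<<0 -> acc=30 shift=7
  byte[6]=0x1A cont=0 payload=0x1A=26: acc |= 26<<7 -> acc=3358 shift=14 [end]
Varint 3: bytes[5:7] = 9E 1A -> value 3358 (2 byte(s))
  byte[7]=0xA2 cont=1 payload=0x22=34: acc |= 34<<0 -> acc=34 shift=7
  byte[8]=0xF9 cont=1 payload=0x79=121: acc |= 121<<7 -> acc=15522 shift=14
  byte[9]=0x4E cont=0 payload=0x4E=78: acc |= 78<<14 -> acc=1293474 shift=21 [end]
Varint 4: bytes[7:10] = A2 F9 4E -> value 1293474 (3 byte(s))
  byte[10]=0x0F cont=0 payload=0x0F=15: acc |= 15<<0 -> acc=15 shift=7 [end]
Varint 5: bytes[10:11] = 0F -> value 15 (1 byte(s))

Answer: 5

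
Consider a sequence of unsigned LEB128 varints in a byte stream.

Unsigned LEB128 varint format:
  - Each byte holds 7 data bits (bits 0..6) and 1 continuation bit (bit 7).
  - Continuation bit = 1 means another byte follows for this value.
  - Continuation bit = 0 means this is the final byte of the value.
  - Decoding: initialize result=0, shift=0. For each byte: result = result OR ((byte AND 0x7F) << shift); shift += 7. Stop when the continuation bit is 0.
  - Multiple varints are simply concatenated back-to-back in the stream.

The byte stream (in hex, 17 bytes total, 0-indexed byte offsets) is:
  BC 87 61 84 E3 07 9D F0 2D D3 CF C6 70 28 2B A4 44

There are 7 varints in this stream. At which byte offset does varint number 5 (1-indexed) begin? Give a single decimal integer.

  byte[0]=0xBC cont=1 payload=0x3C=60: acc |= 60<<0 -> acc=60 shift=7
  byte[1]=0x87 cont=1 payload=0x07=7: acc |= 7<<7 -> acc=956 shift=14
  byte[2]=0x61 cont=0 payload=0x61=97: acc |= 97<<14 -> acc=1590204 shift=21 [end]
Varint 1: bytes[0:3] = BC 87 61 -> value 1590204 (3 byte(s))
  byte[3]=0x84 cont=1 payload=0x04=4: acc |= 4<<0 -> acc=4 shift=7
  byte[4]=0xE3 cont=1 payload=0x63=99: acc |= 99<<7 -> acc=12676 shift=14
  byte[5]=0x07 cont=0 payload=0x07=7: acc |= 7<<14 -> acc=127364 shift=21 [end]
Varint 2: bytes[3:6] = 84 E3 07 -> value 127364 (3 byte(s))
  byte[6]=0x9D cont=1 payload=0x1D=29: acc |= 29<<0 -> acc=29 shift=7
  byte[7]=0xF0 cont=1 payload=0x70=112: acc |= 112<<7 -> acc=14365 shift=14
  byte[8]=0x2D cont=0 payload=0x2D=45: acc |= 45<<14 -> acc=751645 shift=21 [end]
Varint 3: bytes[6:9] = 9D F0 2D -> value 751645 (3 byte(s))
  byte[9]=0xD3 cont=1 payload=0x53=83: acc |= 83<<0 -> acc=83 shift=7
  byte[10]=0xCF cont=1 payload=0x4F=79: acc |= 79<<7 -> acc=10195 shift=14
  byte[11]=0xC6 cont=1 payload=0x46=70: acc |= 70<<14 -> acc=1157075 shift=21
  byte[12]=0x70 cont=0 payload=0x70=112: acc |= 112<<21 -> acc=236038099 shift=28 [end]
Varint 4: bytes[9:13] = D3 CF C6 70 -> value 236038099 (4 byte(s))
  byte[13]=0x28 cont=0 payload=0x28=40: acc |= 40<<0 -> acc=40 shift=7 [end]
Varint 5: bytes[13:14] = 28 -> value 40 (1 byte(s))
  byte[14]=0x2B cont=0 payload=0x2B=43: acc |= 43<<0 -> acc=43 shift=7 [end]
Varint 6: bytes[14:15] = 2B -> value 43 (1 byte(s))
  byte[15]=0xA4 cont=1 payload=0x24=36: acc |= 36<<0 -> acc=36 shift=7
  byte[16]=0x44 cont=0 payload=0x44=68: acc |= 68<<7 -> acc=8740 shift=14 [end]
Varint 7: bytes[15:17] = A4 44 -> value 8740 (2 byte(s))

Answer: 13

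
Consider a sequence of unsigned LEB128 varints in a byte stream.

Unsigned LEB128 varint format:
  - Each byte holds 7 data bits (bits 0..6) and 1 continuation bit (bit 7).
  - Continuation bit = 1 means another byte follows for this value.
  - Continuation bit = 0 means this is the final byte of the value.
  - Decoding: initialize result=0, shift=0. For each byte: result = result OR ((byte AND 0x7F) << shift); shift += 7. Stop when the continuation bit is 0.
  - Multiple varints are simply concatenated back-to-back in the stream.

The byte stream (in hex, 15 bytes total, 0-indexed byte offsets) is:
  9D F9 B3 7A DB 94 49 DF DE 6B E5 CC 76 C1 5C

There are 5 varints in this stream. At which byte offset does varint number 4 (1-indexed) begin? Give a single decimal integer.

Answer: 10

Derivation:
  byte[0]=0x9D cont=1 payload=0x1D=29: acc |= 29<<0 -> acc=29 shift=7
  byte[1]=0xF9 cont=1 payload=0x79=121: acc |= 121<<7 -> acc=15517 shift=14
  byte[2]=0xB3 cont=1 payload=0x33=51: acc |= 51<<14 -> acc=851101 shift=21
  byte[3]=0x7A cont=0 payload=0x7A=122: acc |= 122<<21 -> acc=256703645 shift=28 [end]
Varint 1: bytes[0:4] = 9D F9 B3 7A -> value 256703645 (4 byte(s))
  byte[4]=0xDB cont=1 payload=0x5B=91: acc |= 91<<0 -> acc=91 shift=7
  byte[5]=0x94 cont=1 payload=0x14=20: acc |= 20<<7 -> acc=2651 shift=14
  byte[6]=0x49 cont=0 payload=0x49=73: acc |= 73<<14 -> acc=1198683 shift=21 [end]
Varint 2: bytes[4:7] = DB 94 49 -> value 1198683 (3 byte(s))
  byte[7]=0xDF cont=1 payload=0x5F=95: acc |= 95<<0 -> acc=95 shift=7
  byte[8]=0xDE cont=1 payload=0x5E=94: acc |= 94<<7 -> acc=12127 shift=14
  byte[9]=0x6B cont=0 payload=0x6B=107: acc |= 107<<14 -> acc=1765215 shift=21 [end]
Varint 3: bytes[7:10] = DF DE 6B -> value 1765215 (3 byte(s))
  byte[10]=0xE5 cont=1 payload=0x65=101: acc |= 101<<0 -> acc=101 shift=7
  byte[11]=0xCC cont=1 payload=0x4C=76: acc |= 76<<7 -> acc=9829 shift=14
  byte[12]=0x76 cont=0 payload=0x76=118: acc |= 118<<14 -> acc=1943141 shift=21 [end]
Varint 4: bytes[10:13] = E5 CC 76 -> value 1943141 (3 byte(s))
  byte[13]=0xC1 cont=1 payload=0x41=65: acc |= 65<<0 -> acc=65 shift=7
  byte[14]=0x5C cont=0 payload=0x5C=92: acc |= 92<<7 -> acc=11841 shift=14 [end]
Varint 5: bytes[13:15] = C1 5C -> value 11841 (2 byte(s))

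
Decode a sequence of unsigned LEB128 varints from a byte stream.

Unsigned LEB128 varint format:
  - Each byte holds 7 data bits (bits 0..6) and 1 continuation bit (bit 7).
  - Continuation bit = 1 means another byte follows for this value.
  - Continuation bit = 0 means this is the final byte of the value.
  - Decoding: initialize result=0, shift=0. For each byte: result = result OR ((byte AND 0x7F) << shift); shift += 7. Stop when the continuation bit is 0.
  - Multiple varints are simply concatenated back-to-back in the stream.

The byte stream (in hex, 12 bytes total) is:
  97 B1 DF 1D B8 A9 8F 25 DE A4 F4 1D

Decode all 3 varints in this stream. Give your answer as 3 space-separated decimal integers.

  byte[0]=0x97 cont=1 payload=0x17=23: acc |= 23<<0 -> acc=23 shift=7
  byte[1]=0xB1 cont=1 payload=0x31=49: acc |= 49<<7 -> acc=6295 shift=14
  byte[2]=0xDF cont=1 payload=0x5F=95: acc |= 95<<14 -> acc=1562775 shift=21
  byte[3]=0x1D cont=0 payload=0x1D=29: acc |= 29<<21 -> acc=62380183 shift=28 [end]
Varint 1: bytes[0:4] = 97 B1 DF 1D -> value 62380183 (4 byte(s))
  byte[4]=0xB8 cont=1 payload=0x38=56: acc |= 56<<0 -> acc=56 shift=7
  byte[5]=0xA9 cont=1 payload=0x29=41: acc |= 41<<7 -> acc=5304 shift=14
  byte[6]=0x8F cont=1 payload=0x0F=15: acc |= 15<<14 -> acc=251064 shift=21
  byte[7]=0x25 cont=0 payload=0x25=37: acc |= 37<<21 -> acc=77845688 shift=28 [end]
Varint 2: bytes[4:8] = B8 A9 8F 25 -> value 77845688 (4 byte(s))
  byte[8]=0xDE cont=1 payload=0x5E=94: acc |= 94<<0 -> acc=94 shift=7
  byte[9]=0xA4 cont=1 payload=0x24=36: acc |= 36<<7 -> acc=4702 shift=14
  byte[10]=0xF4 cont=1 payload=0x74=116: acc |= 116<<14 -> acc=1905246 shift=21
  byte[11]=0x1D cont=0 payload=0x1D=29: acc |= 29<<21 -> acc=62722654 shift=28 [end]
Varint 3: bytes[8:12] = DE A4 F4 1D -> value 62722654 (4 byte(s))

Answer: 62380183 77845688 62722654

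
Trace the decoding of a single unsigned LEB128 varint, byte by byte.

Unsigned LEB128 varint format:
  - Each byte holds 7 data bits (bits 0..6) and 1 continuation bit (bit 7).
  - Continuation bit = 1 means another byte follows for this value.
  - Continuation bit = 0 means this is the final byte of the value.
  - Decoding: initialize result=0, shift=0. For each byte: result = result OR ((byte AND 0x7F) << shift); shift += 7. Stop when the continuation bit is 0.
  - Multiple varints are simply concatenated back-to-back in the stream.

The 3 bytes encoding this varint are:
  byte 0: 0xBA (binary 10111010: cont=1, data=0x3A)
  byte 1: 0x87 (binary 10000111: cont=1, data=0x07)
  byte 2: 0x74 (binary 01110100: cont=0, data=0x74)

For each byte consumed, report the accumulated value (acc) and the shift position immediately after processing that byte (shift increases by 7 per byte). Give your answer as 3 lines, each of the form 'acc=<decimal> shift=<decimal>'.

byte 0=0xBA: payload=0x3A=58, contrib = 58<<0 = 58; acc -> 58, shift -> 7
byte 1=0x87: payload=0x07=7, contrib = 7<<7 = 896; acc -> 954, shift -> 14
byte 2=0x74: payload=0x74=116, contrib = 116<<14 = 1900544; acc -> 1901498, shift -> 21

Answer: acc=58 shift=7
acc=954 shift=14
acc=1901498 shift=21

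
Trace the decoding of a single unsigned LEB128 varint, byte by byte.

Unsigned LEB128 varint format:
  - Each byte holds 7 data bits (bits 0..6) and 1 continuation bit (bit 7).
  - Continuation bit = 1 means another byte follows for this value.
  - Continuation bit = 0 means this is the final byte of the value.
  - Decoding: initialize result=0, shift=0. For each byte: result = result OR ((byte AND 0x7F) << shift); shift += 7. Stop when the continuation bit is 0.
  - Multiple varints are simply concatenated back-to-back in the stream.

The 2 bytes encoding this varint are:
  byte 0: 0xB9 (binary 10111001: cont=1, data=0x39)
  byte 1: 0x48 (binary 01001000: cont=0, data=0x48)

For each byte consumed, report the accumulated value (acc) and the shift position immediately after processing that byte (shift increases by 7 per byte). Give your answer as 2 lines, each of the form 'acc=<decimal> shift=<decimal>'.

byte 0=0xB9: payload=0x39=57, contrib = 57<<0 = 57; acc -> 57, shift -> 7
byte 1=0x48: payload=0x48=72, contrib = 72<<7 = 9216; acc -> 9273, shift -> 14

Answer: acc=57 shift=7
acc=9273 shift=14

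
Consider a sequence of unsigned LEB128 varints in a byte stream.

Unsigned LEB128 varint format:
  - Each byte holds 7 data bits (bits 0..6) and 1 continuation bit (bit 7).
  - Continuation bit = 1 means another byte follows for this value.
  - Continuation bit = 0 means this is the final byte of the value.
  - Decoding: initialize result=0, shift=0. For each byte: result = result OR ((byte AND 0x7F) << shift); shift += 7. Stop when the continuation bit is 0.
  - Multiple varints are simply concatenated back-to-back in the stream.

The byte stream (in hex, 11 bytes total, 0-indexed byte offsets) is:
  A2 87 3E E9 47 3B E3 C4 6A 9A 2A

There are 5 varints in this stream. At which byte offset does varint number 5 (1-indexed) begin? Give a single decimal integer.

  byte[0]=0xA2 cont=1 payload=0x22=34: acc |= 34<<0 -> acc=34 shift=7
  byte[1]=0x87 cont=1 payload=0x07=7: acc |= 7<<7 -> acc=930 shift=14
  byte[2]=0x3E cont=0 payload=0x3E=62: acc |= 62<<14 -> acc=1016738 shift=21 [end]
Varint 1: bytes[0:3] = A2 87 3E -> value 1016738 (3 byte(s))
  byte[3]=0xE9 cont=1 payload=0x69=105: acc |= 105<<0 -> acc=105 shift=7
  byte[4]=0x47 cont=0 payload=0x47=71: acc |= 71<<7 -> acc=9193 shift=14 [end]
Varint 2: bytes[3:5] = E9 47 -> value 9193 (2 byte(s))
  byte[5]=0x3B cont=0 payload=0x3B=59: acc |= 59<<0 -> acc=59 shift=7 [end]
Varint 3: bytes[5:6] = 3B -> value 59 (1 byte(s))
  byte[6]=0xE3 cont=1 payload=0x63=99: acc |= 99<<0 -> acc=99 shift=7
  byte[7]=0xC4 cont=1 payload=0x44=68: acc |= 68<<7 -> acc=8803 shift=14
  byte[8]=0x6A cont=0 payload=0x6A=106: acc |= 106<<14 -> acc=1745507 shift=21 [end]
Varint 4: bytes[6:9] = E3 C4 6A -> value 1745507 (3 byte(s))
  byte[9]=0x9A cont=1 payload=0x1A=26: acc |= 26<<0 -> acc=26 shift=7
  byte[10]=0x2A cont=0 payload=0x2A=42: acc |= 42<<7 -> acc=5402 shift=14 [end]
Varint 5: bytes[9:11] = 9A 2A -> value 5402 (2 byte(s))

Answer: 9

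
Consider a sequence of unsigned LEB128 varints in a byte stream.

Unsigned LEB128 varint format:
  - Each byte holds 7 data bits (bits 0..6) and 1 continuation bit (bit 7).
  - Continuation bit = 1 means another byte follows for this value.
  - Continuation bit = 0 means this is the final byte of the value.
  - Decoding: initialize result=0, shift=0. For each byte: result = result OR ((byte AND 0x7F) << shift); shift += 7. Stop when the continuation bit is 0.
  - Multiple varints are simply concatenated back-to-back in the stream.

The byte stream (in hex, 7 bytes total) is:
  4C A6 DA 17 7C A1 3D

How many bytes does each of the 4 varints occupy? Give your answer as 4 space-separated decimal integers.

Answer: 1 3 1 2

Derivation:
  byte[0]=0x4C cont=0 payload=0x4C=76: acc |= 76<<0 -> acc=76 shift=7 [end]
Varint 1: bytes[0:1] = 4C -> value 76 (1 byte(s))
  byte[1]=0xA6 cont=1 payload=0x26=38: acc |= 38<<0 -> acc=38 shift=7
  byte[2]=0xDA cont=1 payload=0x5A=90: acc |= 90<<7 -> acc=11558 shift=14
  byte[3]=0x17 cont=0 payload=0x17=23: acc |= 23<<14 -> acc=388390 shift=21 [end]
Varint 2: bytes[1:4] = A6 DA 17 -> value 388390 (3 byte(s))
  byte[4]=0x7C cont=0 payload=0x7C=124: acc |= 124<<0 -> acc=124 shift=7 [end]
Varint 3: bytes[4:5] = 7C -> value 124 (1 byte(s))
  byte[5]=0xA1 cont=1 payload=0x21=33: acc |= 33<<0 -> acc=33 shift=7
  byte[6]=0x3D cont=0 payload=0x3D=61: acc |= 61<<7 -> acc=7841 shift=14 [end]
Varint 4: bytes[5:7] = A1 3D -> value 7841 (2 byte(s))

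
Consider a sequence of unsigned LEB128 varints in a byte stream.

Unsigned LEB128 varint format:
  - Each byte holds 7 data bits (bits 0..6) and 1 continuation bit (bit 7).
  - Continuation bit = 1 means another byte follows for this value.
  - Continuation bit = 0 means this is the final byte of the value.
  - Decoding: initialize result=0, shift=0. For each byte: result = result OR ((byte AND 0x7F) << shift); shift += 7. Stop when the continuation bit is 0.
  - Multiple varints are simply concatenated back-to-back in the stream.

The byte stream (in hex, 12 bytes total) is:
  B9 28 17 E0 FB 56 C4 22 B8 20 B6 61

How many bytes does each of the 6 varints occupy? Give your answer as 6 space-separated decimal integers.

Answer: 2 1 3 2 2 2

Derivation:
  byte[0]=0xB9 cont=1 payload=0x39=57: acc |= 57<<0 -> acc=57 shift=7
  byte[1]=0x28 cont=0 payload=0x28=40: acc |= 40<<7 -> acc=5177 shift=14 [end]
Varint 1: bytes[0:2] = B9 28 -> value 5177 (2 byte(s))
  byte[2]=0x17 cont=0 payload=0x17=23: acc |= 23<<0 -> acc=23 shift=7 [end]
Varint 2: bytes[2:3] = 17 -> value 23 (1 byte(s))
  byte[3]=0xE0 cont=1 payload=0x60=96: acc |= 96<<0 -> acc=96 shift=7
  byte[4]=0xFB cont=1 payload=0x7B=123: acc |= 123<<7 -> acc=15840 shift=14
  byte[5]=0x56 cont=0 payload=0x56=86: acc |= 86<<14 -> acc=1424864 shift=21 [end]
Varint 3: bytes[3:6] = E0 FB 56 -> value 1424864 (3 byte(s))
  byte[6]=0xC4 cont=1 payload=0x44=68: acc |= 68<<0 -> acc=68 shift=7
  byte[7]=0x22 cont=0 payload=0x22=34: acc |= 34<<7 -> acc=4420 shift=14 [end]
Varint 4: bytes[6:8] = C4 22 -> value 4420 (2 byte(s))
  byte[8]=0xB8 cont=1 payload=0x38=56: acc |= 56<<0 -> acc=56 shift=7
  byte[9]=0x20 cont=0 payload=0x20=32: acc |= 32<<7 -> acc=4152 shift=14 [end]
Varint 5: bytes[8:10] = B8 20 -> value 4152 (2 byte(s))
  byte[10]=0xB6 cont=1 payload=0x36=54: acc |= 54<<0 -> acc=54 shift=7
  byte[11]=0x61 cont=0 payload=0x61=97: acc |= 97<<7 -> acc=12470 shift=14 [end]
Varint 6: bytes[10:12] = B6 61 -> value 12470 (2 byte(s))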